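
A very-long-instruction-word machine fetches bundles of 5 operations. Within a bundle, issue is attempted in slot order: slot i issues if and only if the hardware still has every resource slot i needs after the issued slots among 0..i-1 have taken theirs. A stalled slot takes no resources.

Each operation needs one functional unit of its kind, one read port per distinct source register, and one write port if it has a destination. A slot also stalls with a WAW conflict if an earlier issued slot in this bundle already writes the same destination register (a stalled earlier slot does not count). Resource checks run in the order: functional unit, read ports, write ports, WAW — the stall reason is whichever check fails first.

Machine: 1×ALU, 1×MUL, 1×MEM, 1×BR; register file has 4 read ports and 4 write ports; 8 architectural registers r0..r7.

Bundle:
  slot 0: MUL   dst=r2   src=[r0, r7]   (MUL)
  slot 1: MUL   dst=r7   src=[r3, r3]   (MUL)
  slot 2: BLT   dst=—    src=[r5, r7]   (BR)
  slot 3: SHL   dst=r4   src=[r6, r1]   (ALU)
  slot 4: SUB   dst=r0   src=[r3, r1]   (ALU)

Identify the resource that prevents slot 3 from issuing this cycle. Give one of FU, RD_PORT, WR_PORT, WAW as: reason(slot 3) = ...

reason(slot 3) = RD_PORT

#0 MUL src=r0,r7 dispatched  <A:1 Mu:0 Ld:1 B:1 rd:2 wr:3>
#1 MUL src=r3,r3 held:FU  <A:1 Mu:0 Ld:1 B:1 rd:2 wr:3>
#2 BR src=r5,r7 dispatched  <A:1 Mu:0 Ld:1 B:0 rd:0 wr:3>
#3 ALU src=r6,r1 held:RD_PORT  <A:1 Mu:0 Ld:1 B:0 rd:0 wr:3>
#4 ALU src=r3,r1 held:RD_PORT  <A:1 Mu:0 Ld:1 B:0 rd:0 wr:3>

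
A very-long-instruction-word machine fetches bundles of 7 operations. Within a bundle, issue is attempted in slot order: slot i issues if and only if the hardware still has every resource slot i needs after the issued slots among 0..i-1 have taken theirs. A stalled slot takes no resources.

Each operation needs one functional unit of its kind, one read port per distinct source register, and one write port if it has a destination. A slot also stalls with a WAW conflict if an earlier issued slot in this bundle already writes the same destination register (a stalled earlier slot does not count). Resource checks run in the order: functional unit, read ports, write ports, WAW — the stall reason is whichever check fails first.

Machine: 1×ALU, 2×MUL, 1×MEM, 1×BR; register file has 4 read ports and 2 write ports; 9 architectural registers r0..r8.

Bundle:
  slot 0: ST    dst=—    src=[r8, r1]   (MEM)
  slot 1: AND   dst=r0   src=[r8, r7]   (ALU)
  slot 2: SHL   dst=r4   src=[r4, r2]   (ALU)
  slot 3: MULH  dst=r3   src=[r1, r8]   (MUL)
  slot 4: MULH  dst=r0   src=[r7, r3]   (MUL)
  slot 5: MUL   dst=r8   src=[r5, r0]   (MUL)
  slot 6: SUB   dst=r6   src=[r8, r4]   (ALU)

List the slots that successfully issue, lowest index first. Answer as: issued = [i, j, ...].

issued = [0, 1]

slot 0 (MEM): ISSUE — free A1,Mu2,Ld0,B1 rp2 wp2
slot 1 (ALU): ISSUE — free A0,Mu2,Ld0,B1 rp0 wp1
slot 2 (ALU): stall FU — free A0,Mu2,Ld0,B1 rp0 wp1
slot 3 (MUL): stall RD_PORT — free A0,Mu2,Ld0,B1 rp0 wp1
slot 4 (MUL): stall RD_PORT — free A0,Mu2,Ld0,B1 rp0 wp1
slot 5 (MUL): stall RD_PORT — free A0,Mu2,Ld0,B1 rp0 wp1
slot 6 (ALU): stall FU — free A0,Mu2,Ld0,B1 rp0 wp1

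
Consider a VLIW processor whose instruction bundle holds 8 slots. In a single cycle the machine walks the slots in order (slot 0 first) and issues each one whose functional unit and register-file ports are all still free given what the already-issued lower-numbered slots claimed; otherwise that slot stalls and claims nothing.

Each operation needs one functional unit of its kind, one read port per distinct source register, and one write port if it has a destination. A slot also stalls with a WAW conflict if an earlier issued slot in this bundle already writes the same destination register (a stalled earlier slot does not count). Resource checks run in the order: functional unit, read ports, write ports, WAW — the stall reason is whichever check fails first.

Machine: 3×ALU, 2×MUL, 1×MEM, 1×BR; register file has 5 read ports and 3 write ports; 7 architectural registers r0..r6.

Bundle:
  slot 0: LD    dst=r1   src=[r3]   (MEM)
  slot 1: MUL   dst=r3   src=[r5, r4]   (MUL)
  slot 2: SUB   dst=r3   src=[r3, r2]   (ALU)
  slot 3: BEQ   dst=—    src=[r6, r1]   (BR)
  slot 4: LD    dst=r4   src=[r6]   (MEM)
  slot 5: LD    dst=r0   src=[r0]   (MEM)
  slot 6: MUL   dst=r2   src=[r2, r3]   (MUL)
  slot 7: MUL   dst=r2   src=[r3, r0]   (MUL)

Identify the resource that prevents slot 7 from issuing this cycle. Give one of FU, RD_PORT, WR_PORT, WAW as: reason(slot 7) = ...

reason(slot 7) = RD_PORT

(0) want 1×MEM +1rd +1wr — yes → AL3|MU2|ME0|BR1|rd4|wr2
(1) want 1×MUL +2rd +1wr — yes → AL3|MU1|ME0|BR1|rd2|wr1
(2) want 1×ALU +2rd +1wr — WAW → AL3|MU1|ME0|BR1|rd2|wr1
(3) want 1×BR +2rd +0wr — yes → AL3|MU1|ME0|BR0|rd0|wr1
(4) want 1×MEM +1rd +1wr — FU → AL3|MU1|ME0|BR0|rd0|wr1
(5) want 1×MEM +1rd +1wr — FU → AL3|MU1|ME0|BR0|rd0|wr1
(6) want 1×MUL +2rd +1wr — RD_PORT → AL3|MU1|ME0|BR0|rd0|wr1
(7) want 1×MUL +2rd +1wr — RD_PORT → AL3|MU1|ME0|BR0|rd0|wr1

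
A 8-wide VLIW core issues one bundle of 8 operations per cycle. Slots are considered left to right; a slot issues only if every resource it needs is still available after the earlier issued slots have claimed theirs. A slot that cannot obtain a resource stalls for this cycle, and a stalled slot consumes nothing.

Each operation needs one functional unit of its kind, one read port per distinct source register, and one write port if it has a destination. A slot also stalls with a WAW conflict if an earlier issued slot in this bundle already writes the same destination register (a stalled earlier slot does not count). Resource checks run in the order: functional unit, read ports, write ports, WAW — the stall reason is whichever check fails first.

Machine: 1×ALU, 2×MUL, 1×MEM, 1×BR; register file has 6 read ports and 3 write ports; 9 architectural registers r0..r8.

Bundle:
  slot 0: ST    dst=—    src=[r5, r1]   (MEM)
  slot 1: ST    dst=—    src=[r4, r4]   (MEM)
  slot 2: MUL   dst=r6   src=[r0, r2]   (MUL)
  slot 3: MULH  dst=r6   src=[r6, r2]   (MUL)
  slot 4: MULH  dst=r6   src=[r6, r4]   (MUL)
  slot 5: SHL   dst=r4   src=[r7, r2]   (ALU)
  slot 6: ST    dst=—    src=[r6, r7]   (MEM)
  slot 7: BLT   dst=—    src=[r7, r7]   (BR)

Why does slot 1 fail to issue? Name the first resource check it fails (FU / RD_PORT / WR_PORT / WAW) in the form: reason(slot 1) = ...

reason(slot 1) = FU

slot 0 (MEM): ISSUE — free A1,Mu2,Ld0,B1 rp4 wp3
slot 1 (MEM): stall FU — free A1,Mu2,Ld0,B1 rp4 wp3
slot 2 (MUL): ISSUE — free A1,Mu1,Ld0,B1 rp2 wp2
slot 3 (MUL): stall WAW — free A1,Mu1,Ld0,B1 rp2 wp2
slot 4 (MUL): stall WAW — free A1,Mu1,Ld0,B1 rp2 wp2
slot 5 (ALU): ISSUE — free A0,Mu1,Ld0,B1 rp0 wp1
slot 6 (MEM): stall FU — free A0,Mu1,Ld0,B1 rp0 wp1
slot 7 (BR): stall RD_PORT — free A0,Mu1,Ld0,B1 rp0 wp1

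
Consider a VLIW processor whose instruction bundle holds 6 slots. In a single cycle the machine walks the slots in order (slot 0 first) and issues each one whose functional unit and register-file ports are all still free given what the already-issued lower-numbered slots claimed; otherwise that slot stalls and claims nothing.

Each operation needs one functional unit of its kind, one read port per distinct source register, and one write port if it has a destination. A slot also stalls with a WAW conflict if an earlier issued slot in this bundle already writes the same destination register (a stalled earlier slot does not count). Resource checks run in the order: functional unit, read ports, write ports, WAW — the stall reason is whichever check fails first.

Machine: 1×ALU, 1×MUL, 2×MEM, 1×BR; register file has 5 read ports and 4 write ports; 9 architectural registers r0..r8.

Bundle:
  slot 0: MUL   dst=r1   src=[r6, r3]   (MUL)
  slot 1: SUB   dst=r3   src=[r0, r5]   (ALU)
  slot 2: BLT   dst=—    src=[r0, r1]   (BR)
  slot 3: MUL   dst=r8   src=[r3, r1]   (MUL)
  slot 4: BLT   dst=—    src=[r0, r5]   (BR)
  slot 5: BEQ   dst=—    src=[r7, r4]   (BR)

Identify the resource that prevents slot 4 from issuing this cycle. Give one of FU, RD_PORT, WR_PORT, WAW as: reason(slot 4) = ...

  0. MUL→r1 ⇒ go  {1A/0Mu/2Ld/1B | 3r 3w}
  1. ALU→r3 ⇒ go  {0A/0Mu/2Ld/1B | 1r 2w}
  2. BR ⇒ no(RD_PORT)  {0A/0Mu/2Ld/1B | 1r 2w}
  3. MUL→r8 ⇒ no(FU)  {0A/0Mu/2Ld/1B | 1r 2w}
  4. BR ⇒ no(RD_PORT)  {0A/0Mu/2Ld/1B | 1r 2w}
  5. BR ⇒ no(RD_PORT)  {0A/0Mu/2Ld/1B | 1r 2w}

reason(slot 4) = RD_PORT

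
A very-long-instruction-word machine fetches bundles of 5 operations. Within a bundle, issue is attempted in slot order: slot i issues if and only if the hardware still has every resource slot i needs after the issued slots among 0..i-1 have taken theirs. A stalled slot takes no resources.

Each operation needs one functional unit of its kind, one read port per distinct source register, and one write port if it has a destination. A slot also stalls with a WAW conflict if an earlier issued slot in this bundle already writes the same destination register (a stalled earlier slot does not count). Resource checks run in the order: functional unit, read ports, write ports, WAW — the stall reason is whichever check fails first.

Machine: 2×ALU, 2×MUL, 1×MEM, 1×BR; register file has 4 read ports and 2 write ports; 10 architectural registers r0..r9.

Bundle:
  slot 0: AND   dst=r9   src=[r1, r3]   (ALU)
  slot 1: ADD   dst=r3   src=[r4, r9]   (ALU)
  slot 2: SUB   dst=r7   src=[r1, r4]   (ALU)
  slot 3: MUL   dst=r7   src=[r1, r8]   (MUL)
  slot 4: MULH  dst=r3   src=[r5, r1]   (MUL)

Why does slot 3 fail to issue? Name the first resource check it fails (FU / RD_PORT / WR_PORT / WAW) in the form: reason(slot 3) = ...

reason(slot 3) = RD_PORT

  0. ALU→r9 ⇒ go  {1A/2Mu/1Ld/1B | 2r 1w}
  1. ALU→r3 ⇒ go  {0A/2Mu/1Ld/1B | 0r 0w}
  2. ALU→r7 ⇒ no(FU)  {0A/2Mu/1Ld/1B | 0r 0w}
  3. MUL→r7 ⇒ no(RD_PORT)  {0A/2Mu/1Ld/1B | 0r 0w}
  4. MUL→r3 ⇒ no(RD_PORT)  {0A/2Mu/1Ld/1B | 0r 0w}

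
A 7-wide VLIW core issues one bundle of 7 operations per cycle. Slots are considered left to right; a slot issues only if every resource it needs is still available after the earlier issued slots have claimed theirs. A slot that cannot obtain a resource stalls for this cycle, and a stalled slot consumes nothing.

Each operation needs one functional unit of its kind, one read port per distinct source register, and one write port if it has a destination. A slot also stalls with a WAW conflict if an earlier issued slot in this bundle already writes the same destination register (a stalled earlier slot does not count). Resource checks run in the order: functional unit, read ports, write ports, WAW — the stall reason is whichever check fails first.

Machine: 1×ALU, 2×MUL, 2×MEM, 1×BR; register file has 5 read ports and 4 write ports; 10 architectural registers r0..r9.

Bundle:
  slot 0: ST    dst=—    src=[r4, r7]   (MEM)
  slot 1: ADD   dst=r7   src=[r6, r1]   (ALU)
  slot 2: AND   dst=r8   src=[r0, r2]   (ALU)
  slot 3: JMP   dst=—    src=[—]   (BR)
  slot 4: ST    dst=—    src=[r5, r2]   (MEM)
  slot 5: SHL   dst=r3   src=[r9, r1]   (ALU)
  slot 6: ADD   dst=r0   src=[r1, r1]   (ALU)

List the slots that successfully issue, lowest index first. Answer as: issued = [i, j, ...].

slot 0 (MEM): ISSUE — free A1,Mu2,Ld1,B1 rp3 wp4
slot 1 (ALU): ISSUE — free A0,Mu2,Ld1,B1 rp1 wp3
slot 2 (ALU): stall FU — free A0,Mu2,Ld1,B1 rp1 wp3
slot 3 (BR): ISSUE — free A0,Mu2,Ld1,B0 rp1 wp3
slot 4 (MEM): stall RD_PORT — free A0,Mu2,Ld1,B0 rp1 wp3
slot 5 (ALU): stall FU — free A0,Mu2,Ld1,B0 rp1 wp3
slot 6 (ALU): stall FU — free A0,Mu2,Ld1,B0 rp1 wp3

issued = [0, 1, 3]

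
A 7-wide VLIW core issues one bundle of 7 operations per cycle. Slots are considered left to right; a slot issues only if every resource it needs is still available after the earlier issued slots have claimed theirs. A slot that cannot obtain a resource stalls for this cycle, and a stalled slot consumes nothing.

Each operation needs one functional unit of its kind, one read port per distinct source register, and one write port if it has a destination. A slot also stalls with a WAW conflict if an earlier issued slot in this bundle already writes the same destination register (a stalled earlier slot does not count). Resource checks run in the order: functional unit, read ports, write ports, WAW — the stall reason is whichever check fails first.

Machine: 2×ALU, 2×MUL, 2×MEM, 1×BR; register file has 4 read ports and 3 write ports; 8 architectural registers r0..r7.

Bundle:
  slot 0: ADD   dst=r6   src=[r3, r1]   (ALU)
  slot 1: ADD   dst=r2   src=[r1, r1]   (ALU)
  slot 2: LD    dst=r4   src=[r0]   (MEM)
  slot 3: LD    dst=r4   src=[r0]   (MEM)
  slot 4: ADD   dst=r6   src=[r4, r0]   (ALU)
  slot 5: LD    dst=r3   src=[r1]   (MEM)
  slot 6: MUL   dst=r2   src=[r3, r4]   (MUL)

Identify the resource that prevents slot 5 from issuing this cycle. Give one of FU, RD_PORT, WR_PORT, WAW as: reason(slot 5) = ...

slot 0 (ALU): ISSUE — free A1,Mu2,Ld2,B1 rp2 wp2
slot 1 (ALU): ISSUE — free A0,Mu2,Ld2,B1 rp1 wp1
slot 2 (MEM): ISSUE — free A0,Mu2,Ld1,B1 rp0 wp0
slot 3 (MEM): stall RD_PORT — free A0,Mu2,Ld1,B1 rp0 wp0
slot 4 (ALU): stall FU — free A0,Mu2,Ld1,B1 rp0 wp0
slot 5 (MEM): stall RD_PORT — free A0,Mu2,Ld1,B1 rp0 wp0
slot 6 (MUL): stall RD_PORT — free A0,Mu2,Ld1,B1 rp0 wp0

reason(slot 5) = RD_PORT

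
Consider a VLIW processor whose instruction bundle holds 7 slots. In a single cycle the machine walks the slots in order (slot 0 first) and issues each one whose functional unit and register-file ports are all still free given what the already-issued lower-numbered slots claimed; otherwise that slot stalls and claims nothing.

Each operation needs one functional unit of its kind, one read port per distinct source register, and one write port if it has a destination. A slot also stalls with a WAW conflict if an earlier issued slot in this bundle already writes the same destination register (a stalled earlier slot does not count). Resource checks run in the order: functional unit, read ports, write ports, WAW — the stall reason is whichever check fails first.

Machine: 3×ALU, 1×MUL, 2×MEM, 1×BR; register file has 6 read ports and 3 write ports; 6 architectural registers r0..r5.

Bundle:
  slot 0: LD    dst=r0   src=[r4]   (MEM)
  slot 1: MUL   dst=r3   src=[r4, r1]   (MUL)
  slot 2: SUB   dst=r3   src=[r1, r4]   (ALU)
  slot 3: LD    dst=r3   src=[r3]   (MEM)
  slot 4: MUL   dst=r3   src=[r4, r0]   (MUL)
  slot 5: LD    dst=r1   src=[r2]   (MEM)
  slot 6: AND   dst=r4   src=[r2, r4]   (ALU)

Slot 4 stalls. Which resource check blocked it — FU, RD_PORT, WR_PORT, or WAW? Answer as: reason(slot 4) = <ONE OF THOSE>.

  0. MEM→r0 ⇒ go  {3A/1Mu/1Ld/1B | 5r 2w}
  1. MUL→r3 ⇒ go  {3A/0Mu/1Ld/1B | 3r 1w}
  2. ALU→r3 ⇒ no(WAW)  {3A/0Mu/1Ld/1B | 3r 1w}
  3. MEM→r3 ⇒ no(WAW)  {3A/0Mu/1Ld/1B | 3r 1w}
  4. MUL→r3 ⇒ no(FU)  {3A/0Mu/1Ld/1B | 3r 1w}
  5. MEM→r1 ⇒ go  {3A/0Mu/0Ld/1B | 2r 0w}
  6. ALU→r4 ⇒ no(WR_PORT)  {3A/0Mu/0Ld/1B | 2r 0w}

reason(slot 4) = FU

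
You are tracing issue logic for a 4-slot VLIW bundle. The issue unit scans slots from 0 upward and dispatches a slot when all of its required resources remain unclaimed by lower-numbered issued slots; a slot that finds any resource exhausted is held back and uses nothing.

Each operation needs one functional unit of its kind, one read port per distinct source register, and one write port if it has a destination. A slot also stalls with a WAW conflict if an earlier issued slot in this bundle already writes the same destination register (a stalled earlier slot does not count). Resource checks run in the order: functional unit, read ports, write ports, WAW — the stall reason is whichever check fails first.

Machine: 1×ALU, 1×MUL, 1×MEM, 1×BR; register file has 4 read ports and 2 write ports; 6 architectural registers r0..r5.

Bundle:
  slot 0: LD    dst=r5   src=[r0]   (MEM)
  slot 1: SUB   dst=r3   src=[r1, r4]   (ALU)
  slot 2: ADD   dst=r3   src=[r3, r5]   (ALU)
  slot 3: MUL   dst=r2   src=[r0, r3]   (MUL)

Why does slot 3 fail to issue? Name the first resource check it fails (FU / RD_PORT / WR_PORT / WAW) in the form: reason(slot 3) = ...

#0 MEM src=r0 dispatched  <A:1 Mu:1 Ld:0 B:1 rd:3 wr:1>
#1 ALU src=r1,r4 dispatched  <A:0 Mu:1 Ld:0 B:1 rd:1 wr:0>
#2 ALU src=r3,r5 held:FU  <A:0 Mu:1 Ld:0 B:1 rd:1 wr:0>
#3 MUL src=r0,r3 held:RD_PORT  <A:0 Mu:1 Ld:0 B:1 rd:1 wr:0>

reason(slot 3) = RD_PORT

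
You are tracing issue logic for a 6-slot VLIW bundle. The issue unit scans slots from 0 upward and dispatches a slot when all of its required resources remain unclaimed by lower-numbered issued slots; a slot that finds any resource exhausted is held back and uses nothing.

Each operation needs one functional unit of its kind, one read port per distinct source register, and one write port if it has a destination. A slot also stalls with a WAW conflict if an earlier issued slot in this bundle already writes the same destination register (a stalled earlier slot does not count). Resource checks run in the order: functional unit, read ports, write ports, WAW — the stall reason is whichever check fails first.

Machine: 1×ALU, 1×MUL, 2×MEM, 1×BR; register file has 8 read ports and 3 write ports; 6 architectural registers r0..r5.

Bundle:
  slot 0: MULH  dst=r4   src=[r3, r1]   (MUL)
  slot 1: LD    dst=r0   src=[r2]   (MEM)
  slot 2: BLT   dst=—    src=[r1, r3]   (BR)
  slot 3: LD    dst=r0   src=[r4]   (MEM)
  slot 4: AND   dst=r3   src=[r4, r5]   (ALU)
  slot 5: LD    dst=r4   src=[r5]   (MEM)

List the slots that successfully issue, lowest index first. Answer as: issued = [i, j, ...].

issued = [0, 1, 2, 4]

  0. MUL→r4 ⇒ go  {1A/0Mu/2Ld/1B | 6r 2w}
  1. MEM→r0 ⇒ go  {1A/0Mu/1Ld/1B | 5r 1w}
  2. BR ⇒ go  {1A/0Mu/1Ld/0B | 3r 1w}
  3. MEM→r0 ⇒ no(WAW)  {1A/0Mu/1Ld/0B | 3r 1w}
  4. ALU→r3 ⇒ go  {0A/0Mu/1Ld/0B | 1r 0w}
  5. MEM→r4 ⇒ no(WR_PORT)  {0A/0Mu/1Ld/0B | 1r 0w}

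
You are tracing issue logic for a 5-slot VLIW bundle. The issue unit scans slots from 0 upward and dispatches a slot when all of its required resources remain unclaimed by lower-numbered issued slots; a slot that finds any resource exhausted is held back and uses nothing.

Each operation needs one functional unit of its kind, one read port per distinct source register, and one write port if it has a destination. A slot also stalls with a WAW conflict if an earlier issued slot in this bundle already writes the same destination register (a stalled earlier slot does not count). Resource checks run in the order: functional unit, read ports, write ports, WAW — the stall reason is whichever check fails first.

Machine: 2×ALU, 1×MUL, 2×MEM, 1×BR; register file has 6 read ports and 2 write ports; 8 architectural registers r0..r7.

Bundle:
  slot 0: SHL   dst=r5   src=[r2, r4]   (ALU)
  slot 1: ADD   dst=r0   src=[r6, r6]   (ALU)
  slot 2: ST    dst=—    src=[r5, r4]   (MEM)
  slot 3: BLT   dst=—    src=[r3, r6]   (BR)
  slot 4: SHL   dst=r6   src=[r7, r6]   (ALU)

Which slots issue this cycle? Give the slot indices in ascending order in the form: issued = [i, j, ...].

issued = [0, 1, 2]

slot 0 (ALU): ISSUE — free A1,Mu1,Ld2,B1 rp4 wp1
slot 1 (ALU): ISSUE — free A0,Mu1,Ld2,B1 rp3 wp0
slot 2 (MEM): ISSUE — free A0,Mu1,Ld1,B1 rp1 wp0
slot 3 (BR): stall RD_PORT — free A0,Mu1,Ld1,B1 rp1 wp0
slot 4 (ALU): stall FU — free A0,Mu1,Ld1,B1 rp1 wp0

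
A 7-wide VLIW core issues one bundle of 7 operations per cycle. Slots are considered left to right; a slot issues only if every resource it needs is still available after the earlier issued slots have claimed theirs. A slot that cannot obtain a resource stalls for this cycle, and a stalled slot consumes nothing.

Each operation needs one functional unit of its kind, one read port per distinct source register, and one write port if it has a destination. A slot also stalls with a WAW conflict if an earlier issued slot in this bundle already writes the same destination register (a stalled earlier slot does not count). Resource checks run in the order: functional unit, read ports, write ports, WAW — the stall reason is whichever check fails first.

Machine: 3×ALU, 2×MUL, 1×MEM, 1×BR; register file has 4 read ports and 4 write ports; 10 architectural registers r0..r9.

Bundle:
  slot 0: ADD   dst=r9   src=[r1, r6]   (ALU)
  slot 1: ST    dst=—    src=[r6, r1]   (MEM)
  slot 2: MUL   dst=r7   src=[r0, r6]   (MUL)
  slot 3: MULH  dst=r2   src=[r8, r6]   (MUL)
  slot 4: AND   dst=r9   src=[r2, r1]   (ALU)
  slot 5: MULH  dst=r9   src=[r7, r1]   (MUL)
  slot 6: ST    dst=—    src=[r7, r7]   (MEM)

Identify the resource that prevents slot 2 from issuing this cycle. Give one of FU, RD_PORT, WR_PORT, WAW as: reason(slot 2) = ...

reason(slot 2) = RD_PORT

  0. ALU→r9 ⇒ go  {2A/2Mu/1Ld/1B | 2r 3w}
  1. MEM ⇒ go  {2A/2Mu/0Ld/1B | 0r 3w}
  2. MUL→r7 ⇒ no(RD_PORT)  {2A/2Mu/0Ld/1B | 0r 3w}
  3. MUL→r2 ⇒ no(RD_PORT)  {2A/2Mu/0Ld/1B | 0r 3w}
  4. ALU→r9 ⇒ no(RD_PORT)  {2A/2Mu/0Ld/1B | 0r 3w}
  5. MUL→r9 ⇒ no(RD_PORT)  {2A/2Mu/0Ld/1B | 0r 3w}
  6. MEM ⇒ no(FU)  {2A/2Mu/0Ld/1B | 0r 3w}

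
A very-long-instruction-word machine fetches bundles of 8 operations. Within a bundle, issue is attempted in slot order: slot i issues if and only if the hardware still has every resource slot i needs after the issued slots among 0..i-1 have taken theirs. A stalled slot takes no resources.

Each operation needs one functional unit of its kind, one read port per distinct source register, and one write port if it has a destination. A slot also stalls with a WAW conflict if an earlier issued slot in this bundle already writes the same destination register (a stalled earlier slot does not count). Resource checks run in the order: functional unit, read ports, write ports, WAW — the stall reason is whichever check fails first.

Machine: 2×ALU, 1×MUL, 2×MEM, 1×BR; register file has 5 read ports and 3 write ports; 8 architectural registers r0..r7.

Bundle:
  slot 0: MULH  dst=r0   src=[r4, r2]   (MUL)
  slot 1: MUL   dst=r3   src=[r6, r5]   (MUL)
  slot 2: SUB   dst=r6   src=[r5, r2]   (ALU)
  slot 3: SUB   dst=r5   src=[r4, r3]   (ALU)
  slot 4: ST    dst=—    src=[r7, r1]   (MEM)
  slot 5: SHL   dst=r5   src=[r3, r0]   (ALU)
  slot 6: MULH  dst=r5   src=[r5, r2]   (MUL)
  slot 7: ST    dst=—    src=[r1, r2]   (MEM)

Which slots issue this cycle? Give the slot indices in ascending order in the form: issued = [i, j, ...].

issued = [0, 2]

#0 MUL src=r4,r2 dispatched  <A:2 Mu:0 Ld:2 B:1 rd:3 wr:2>
#1 MUL src=r6,r5 held:FU  <A:2 Mu:0 Ld:2 B:1 rd:3 wr:2>
#2 ALU src=r5,r2 dispatched  <A:1 Mu:0 Ld:2 B:1 rd:1 wr:1>
#3 ALU src=r4,r3 held:RD_PORT  <A:1 Mu:0 Ld:2 B:1 rd:1 wr:1>
#4 MEM src=r7,r1 held:RD_PORT  <A:1 Mu:0 Ld:2 B:1 rd:1 wr:1>
#5 ALU src=r3,r0 held:RD_PORT  <A:1 Mu:0 Ld:2 B:1 rd:1 wr:1>
#6 MUL src=r5,r2 held:FU  <A:1 Mu:0 Ld:2 B:1 rd:1 wr:1>
#7 MEM src=r1,r2 held:RD_PORT  <A:1 Mu:0 Ld:2 B:1 rd:1 wr:1>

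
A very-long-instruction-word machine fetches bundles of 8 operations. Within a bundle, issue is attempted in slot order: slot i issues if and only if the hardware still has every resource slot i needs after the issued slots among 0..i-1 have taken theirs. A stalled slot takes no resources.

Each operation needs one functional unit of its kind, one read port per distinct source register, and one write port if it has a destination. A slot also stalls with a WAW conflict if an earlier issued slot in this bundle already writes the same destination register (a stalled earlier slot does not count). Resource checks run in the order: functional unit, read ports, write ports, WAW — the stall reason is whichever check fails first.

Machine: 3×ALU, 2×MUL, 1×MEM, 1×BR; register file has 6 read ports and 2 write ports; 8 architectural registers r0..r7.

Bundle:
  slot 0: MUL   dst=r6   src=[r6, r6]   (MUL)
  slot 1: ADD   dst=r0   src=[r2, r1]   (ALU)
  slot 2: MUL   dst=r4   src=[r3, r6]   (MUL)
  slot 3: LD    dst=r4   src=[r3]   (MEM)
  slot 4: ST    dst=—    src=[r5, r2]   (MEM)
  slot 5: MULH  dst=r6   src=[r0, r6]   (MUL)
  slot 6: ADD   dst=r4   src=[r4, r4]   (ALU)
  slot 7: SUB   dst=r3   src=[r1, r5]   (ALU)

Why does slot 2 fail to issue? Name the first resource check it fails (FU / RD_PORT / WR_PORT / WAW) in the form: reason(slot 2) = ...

  0. MUL→r6 ⇒ go  {3A/1Mu/1Ld/1B | 5r 1w}
  1. ALU→r0 ⇒ go  {2A/1Mu/1Ld/1B | 3r 0w}
  2. MUL→r4 ⇒ no(WR_PORT)  {2A/1Mu/1Ld/1B | 3r 0w}
  3. MEM→r4 ⇒ no(WR_PORT)  {2A/1Mu/1Ld/1B | 3r 0w}
  4. MEM ⇒ go  {2A/1Mu/0Ld/1B | 1r 0w}
  5. MUL→r6 ⇒ no(RD_PORT)  {2A/1Mu/0Ld/1B | 1r 0w}
  6. ALU→r4 ⇒ no(WR_PORT)  {2A/1Mu/0Ld/1B | 1r 0w}
  7. ALU→r3 ⇒ no(RD_PORT)  {2A/1Mu/0Ld/1B | 1r 0w}

reason(slot 2) = WR_PORT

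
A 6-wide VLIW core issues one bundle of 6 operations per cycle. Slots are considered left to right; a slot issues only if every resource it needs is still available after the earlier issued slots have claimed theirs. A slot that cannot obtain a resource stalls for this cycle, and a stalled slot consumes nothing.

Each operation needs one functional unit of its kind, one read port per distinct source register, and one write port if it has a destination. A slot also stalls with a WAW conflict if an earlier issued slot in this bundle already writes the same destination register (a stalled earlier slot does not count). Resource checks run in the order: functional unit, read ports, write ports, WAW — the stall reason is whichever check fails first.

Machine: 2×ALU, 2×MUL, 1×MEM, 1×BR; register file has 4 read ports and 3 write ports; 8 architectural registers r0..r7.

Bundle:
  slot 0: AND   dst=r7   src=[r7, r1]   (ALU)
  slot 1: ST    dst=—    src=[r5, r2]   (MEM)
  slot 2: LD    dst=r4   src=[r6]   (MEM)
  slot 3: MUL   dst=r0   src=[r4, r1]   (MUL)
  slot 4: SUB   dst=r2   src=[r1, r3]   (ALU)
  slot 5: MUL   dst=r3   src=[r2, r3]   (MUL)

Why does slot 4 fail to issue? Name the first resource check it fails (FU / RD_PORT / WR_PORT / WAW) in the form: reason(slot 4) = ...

reason(slot 4) = RD_PORT

(0) want 1×ALU +2rd +1wr — yes → AL1|MU2|ME1|BR1|rd2|wr2
(1) want 1×MEM +2rd +0wr — yes → AL1|MU2|ME0|BR1|rd0|wr2
(2) want 1×MEM +1rd +1wr — FU → AL1|MU2|ME0|BR1|rd0|wr2
(3) want 1×MUL +2rd +1wr — RD_PORT → AL1|MU2|ME0|BR1|rd0|wr2
(4) want 1×ALU +2rd +1wr — RD_PORT → AL1|MU2|ME0|BR1|rd0|wr2
(5) want 1×MUL +2rd +1wr — RD_PORT → AL1|MU2|ME0|BR1|rd0|wr2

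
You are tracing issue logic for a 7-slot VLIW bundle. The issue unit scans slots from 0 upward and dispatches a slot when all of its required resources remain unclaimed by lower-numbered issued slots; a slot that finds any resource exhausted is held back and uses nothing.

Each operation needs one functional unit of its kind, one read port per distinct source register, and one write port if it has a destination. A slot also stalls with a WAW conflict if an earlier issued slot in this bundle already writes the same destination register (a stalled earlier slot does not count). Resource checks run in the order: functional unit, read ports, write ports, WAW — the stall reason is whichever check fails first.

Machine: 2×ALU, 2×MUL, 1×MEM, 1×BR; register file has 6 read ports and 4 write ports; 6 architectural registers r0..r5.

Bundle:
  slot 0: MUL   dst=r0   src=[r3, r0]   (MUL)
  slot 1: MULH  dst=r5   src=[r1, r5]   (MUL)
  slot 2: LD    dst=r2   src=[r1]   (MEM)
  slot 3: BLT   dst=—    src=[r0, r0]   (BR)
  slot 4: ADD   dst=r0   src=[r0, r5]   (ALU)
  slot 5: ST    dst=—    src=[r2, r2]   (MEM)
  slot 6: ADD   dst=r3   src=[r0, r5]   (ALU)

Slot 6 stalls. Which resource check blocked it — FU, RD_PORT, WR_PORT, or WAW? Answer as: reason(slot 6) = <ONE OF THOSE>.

[0] MUL needs rd=2 wr=1: ok; after: ALU=2 MUL=1 MEM=1 BR=1, R=4, W=3
[1] MUL needs rd=2 wr=1: ok; after: ALU=2 MUL=0 MEM=1 BR=1, R=2, W=2
[2] MEM needs rd=1 wr=1: ok; after: ALU=2 MUL=0 MEM=0 BR=1, R=1, W=1
[3] BR needs rd=1 wr=0: ok; after: ALU=2 MUL=0 MEM=0 BR=0, R=0, W=1
[4] ALU needs rd=2 wr=1: RD_PORT; after: ALU=2 MUL=0 MEM=0 BR=0, R=0, W=1
[5] MEM needs rd=1 wr=0: FU; after: ALU=2 MUL=0 MEM=0 BR=0, R=0, W=1
[6] ALU needs rd=2 wr=1: RD_PORT; after: ALU=2 MUL=0 MEM=0 BR=0, R=0, W=1

reason(slot 6) = RD_PORT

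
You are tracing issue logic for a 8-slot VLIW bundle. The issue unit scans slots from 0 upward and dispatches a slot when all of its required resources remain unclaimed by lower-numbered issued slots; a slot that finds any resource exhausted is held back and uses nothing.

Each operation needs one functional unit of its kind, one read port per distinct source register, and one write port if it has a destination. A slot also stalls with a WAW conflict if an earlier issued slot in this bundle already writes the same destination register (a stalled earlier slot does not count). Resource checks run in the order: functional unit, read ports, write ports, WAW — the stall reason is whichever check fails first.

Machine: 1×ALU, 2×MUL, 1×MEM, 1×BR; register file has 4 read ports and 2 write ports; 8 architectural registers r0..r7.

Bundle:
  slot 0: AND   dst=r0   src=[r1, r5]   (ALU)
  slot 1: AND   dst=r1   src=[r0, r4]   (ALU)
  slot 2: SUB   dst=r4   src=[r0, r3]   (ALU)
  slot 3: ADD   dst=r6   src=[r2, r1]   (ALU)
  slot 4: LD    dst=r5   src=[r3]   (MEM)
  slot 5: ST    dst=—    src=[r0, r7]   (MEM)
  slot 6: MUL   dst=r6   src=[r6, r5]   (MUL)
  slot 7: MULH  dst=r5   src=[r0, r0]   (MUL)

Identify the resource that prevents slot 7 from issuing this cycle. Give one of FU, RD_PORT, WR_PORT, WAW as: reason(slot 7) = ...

reason(slot 7) = WR_PORT

[0] ALU needs rd=2 wr=1: ok; after: ALU=0 MUL=2 MEM=1 BR=1, R=2, W=1
[1] ALU needs rd=2 wr=1: FU; after: ALU=0 MUL=2 MEM=1 BR=1, R=2, W=1
[2] ALU needs rd=2 wr=1: FU; after: ALU=0 MUL=2 MEM=1 BR=1, R=2, W=1
[3] ALU needs rd=2 wr=1: FU; after: ALU=0 MUL=2 MEM=1 BR=1, R=2, W=1
[4] MEM needs rd=1 wr=1: ok; after: ALU=0 MUL=2 MEM=0 BR=1, R=1, W=0
[5] MEM needs rd=2 wr=0: FU; after: ALU=0 MUL=2 MEM=0 BR=1, R=1, W=0
[6] MUL needs rd=2 wr=1: RD_PORT; after: ALU=0 MUL=2 MEM=0 BR=1, R=1, W=0
[7] MUL needs rd=1 wr=1: WR_PORT; after: ALU=0 MUL=2 MEM=0 BR=1, R=1, W=0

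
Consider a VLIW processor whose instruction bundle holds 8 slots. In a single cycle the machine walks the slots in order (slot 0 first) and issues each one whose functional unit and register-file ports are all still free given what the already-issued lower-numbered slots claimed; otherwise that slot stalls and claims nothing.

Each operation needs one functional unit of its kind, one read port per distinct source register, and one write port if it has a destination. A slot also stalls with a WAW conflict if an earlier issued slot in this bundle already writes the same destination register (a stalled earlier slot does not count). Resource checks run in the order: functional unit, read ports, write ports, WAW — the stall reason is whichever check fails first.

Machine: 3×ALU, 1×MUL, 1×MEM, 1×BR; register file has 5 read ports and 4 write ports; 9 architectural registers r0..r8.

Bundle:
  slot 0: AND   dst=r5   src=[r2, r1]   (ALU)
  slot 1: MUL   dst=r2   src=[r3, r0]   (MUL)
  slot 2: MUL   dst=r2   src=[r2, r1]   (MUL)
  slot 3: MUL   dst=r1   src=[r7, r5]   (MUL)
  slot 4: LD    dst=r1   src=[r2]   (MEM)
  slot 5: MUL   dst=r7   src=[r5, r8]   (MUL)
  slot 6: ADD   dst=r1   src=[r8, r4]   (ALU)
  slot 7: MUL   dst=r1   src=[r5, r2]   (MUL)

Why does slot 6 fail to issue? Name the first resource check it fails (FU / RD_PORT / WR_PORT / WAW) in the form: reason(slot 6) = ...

#0 ALU src=r2,r1 dispatched  <A:2 Mu:1 Ld:1 B:1 rd:3 wr:3>
#1 MUL src=r3,r0 dispatched  <A:2 Mu:0 Ld:1 B:1 rd:1 wr:2>
#2 MUL src=r2,r1 held:FU  <A:2 Mu:0 Ld:1 B:1 rd:1 wr:2>
#3 MUL src=r7,r5 held:FU  <A:2 Mu:0 Ld:1 B:1 rd:1 wr:2>
#4 MEM src=r2 dispatched  <A:2 Mu:0 Ld:0 B:1 rd:0 wr:1>
#5 MUL src=r5,r8 held:FU  <A:2 Mu:0 Ld:0 B:1 rd:0 wr:1>
#6 ALU src=r8,r4 held:RD_PORT  <A:2 Mu:0 Ld:0 B:1 rd:0 wr:1>
#7 MUL src=r5,r2 held:FU  <A:2 Mu:0 Ld:0 B:1 rd:0 wr:1>

reason(slot 6) = RD_PORT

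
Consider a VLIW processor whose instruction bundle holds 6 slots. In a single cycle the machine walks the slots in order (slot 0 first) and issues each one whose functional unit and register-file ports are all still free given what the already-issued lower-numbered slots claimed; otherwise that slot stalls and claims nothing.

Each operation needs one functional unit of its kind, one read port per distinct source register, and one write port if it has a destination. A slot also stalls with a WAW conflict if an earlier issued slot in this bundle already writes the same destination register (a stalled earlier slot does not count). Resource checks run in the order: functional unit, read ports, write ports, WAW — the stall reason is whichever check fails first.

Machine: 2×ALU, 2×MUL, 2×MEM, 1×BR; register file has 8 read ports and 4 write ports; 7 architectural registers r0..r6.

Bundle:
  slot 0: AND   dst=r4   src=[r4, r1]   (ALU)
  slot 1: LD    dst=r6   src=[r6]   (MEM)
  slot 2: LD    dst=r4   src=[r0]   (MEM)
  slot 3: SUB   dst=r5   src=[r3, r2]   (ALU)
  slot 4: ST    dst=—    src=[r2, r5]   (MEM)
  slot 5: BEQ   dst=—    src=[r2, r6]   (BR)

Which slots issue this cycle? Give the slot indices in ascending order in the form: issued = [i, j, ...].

issued = [0, 1, 3, 4]

[0] ALU needs rd=2 wr=1: ok; after: ALU=1 MUL=2 MEM=2 BR=1, R=6, W=3
[1] MEM needs rd=1 wr=1: ok; after: ALU=1 MUL=2 MEM=1 BR=1, R=5, W=2
[2] MEM needs rd=1 wr=1: WAW; after: ALU=1 MUL=2 MEM=1 BR=1, R=5, W=2
[3] ALU needs rd=2 wr=1: ok; after: ALU=0 MUL=2 MEM=1 BR=1, R=3, W=1
[4] MEM needs rd=2 wr=0: ok; after: ALU=0 MUL=2 MEM=0 BR=1, R=1, W=1
[5] BR needs rd=2 wr=0: RD_PORT; after: ALU=0 MUL=2 MEM=0 BR=1, R=1, W=1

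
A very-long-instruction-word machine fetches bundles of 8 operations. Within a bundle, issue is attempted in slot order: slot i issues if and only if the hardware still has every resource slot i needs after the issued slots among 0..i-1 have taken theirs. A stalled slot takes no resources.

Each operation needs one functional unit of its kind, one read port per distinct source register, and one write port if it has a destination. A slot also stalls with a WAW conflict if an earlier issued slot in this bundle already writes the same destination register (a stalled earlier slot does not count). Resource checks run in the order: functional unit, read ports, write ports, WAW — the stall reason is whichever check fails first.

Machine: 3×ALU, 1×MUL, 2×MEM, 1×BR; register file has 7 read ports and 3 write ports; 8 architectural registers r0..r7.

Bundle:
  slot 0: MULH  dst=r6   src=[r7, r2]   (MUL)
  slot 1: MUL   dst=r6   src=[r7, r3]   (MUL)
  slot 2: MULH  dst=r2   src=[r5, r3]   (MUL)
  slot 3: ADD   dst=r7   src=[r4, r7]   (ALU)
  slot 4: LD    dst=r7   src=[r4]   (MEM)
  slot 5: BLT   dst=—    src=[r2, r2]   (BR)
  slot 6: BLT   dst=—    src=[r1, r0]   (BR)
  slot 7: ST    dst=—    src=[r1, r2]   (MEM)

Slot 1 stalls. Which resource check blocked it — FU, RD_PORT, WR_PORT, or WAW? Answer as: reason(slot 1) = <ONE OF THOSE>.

  0. MUL→r6 ⇒ go  {3A/0Mu/2Ld/1B | 5r 2w}
  1. MUL→r6 ⇒ no(FU)  {3A/0Mu/2Ld/1B | 5r 2w}
  2. MUL→r2 ⇒ no(FU)  {3A/0Mu/2Ld/1B | 5r 2w}
  3. ALU→r7 ⇒ go  {2A/0Mu/2Ld/1B | 3r 1w}
  4. MEM→r7 ⇒ no(WAW)  {2A/0Mu/2Ld/1B | 3r 1w}
  5. BR ⇒ go  {2A/0Mu/2Ld/0B | 2r 1w}
  6. BR ⇒ no(FU)  {2A/0Mu/2Ld/0B | 2r 1w}
  7. MEM ⇒ go  {2A/0Mu/1Ld/0B | 0r 1w}

reason(slot 1) = FU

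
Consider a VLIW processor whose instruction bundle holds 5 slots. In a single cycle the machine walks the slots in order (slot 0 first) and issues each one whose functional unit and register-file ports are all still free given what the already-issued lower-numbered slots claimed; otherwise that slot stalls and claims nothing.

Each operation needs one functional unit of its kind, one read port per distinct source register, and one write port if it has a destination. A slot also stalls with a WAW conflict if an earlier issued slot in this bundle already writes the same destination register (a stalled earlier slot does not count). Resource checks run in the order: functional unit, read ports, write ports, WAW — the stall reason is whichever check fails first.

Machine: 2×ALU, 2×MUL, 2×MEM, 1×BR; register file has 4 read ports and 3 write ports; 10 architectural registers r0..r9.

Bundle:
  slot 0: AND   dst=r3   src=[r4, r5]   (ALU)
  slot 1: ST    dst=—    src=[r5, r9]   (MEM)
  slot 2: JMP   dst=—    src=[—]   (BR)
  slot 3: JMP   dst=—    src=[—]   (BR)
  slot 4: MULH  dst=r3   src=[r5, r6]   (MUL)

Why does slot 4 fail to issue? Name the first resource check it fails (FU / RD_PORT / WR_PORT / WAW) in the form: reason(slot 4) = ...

[0] ALU needs rd=2 wr=1: ok; after: ALU=1 MUL=2 MEM=2 BR=1, R=2, W=2
[1] MEM needs rd=2 wr=0: ok; after: ALU=1 MUL=2 MEM=1 BR=1, R=0, W=2
[2] BR needs rd=0 wr=0: ok; after: ALU=1 MUL=2 MEM=1 BR=0, R=0, W=2
[3] BR needs rd=0 wr=0: FU; after: ALU=1 MUL=2 MEM=1 BR=0, R=0, W=2
[4] MUL needs rd=2 wr=1: RD_PORT; after: ALU=1 MUL=2 MEM=1 BR=0, R=0, W=2

reason(slot 4) = RD_PORT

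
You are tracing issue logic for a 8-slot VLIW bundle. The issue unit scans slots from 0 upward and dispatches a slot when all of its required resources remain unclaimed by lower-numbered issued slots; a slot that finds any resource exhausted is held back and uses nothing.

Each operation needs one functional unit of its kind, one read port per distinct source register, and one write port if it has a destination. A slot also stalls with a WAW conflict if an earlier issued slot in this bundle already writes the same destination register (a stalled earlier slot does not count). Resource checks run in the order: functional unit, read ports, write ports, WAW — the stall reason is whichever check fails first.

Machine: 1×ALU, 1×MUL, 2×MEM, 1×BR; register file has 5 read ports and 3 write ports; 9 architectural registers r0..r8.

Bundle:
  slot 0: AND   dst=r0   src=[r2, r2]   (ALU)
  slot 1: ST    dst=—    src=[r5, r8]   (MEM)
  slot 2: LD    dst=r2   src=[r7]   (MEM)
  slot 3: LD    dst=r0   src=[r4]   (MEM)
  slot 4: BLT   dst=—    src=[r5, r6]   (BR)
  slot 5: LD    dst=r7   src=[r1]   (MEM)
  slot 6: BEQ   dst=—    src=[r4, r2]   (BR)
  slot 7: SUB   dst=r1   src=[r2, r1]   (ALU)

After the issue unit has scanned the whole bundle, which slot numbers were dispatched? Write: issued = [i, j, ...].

issued = [0, 1, 2]

(0) want 1×ALU +1rd +1wr — yes → AL0|MU1|ME2|BR1|rd4|wr2
(1) want 1×MEM +2rd +0wr — yes → AL0|MU1|ME1|BR1|rd2|wr2
(2) want 1×MEM +1rd +1wr — yes → AL0|MU1|ME0|BR1|rd1|wr1
(3) want 1×MEM +1rd +1wr — FU → AL0|MU1|ME0|BR1|rd1|wr1
(4) want 1×BR +2rd +0wr — RD_PORT → AL0|MU1|ME0|BR1|rd1|wr1
(5) want 1×MEM +1rd +1wr — FU → AL0|MU1|ME0|BR1|rd1|wr1
(6) want 1×BR +2rd +0wr — RD_PORT → AL0|MU1|ME0|BR1|rd1|wr1
(7) want 1×ALU +2rd +1wr — FU → AL0|MU1|ME0|BR1|rd1|wr1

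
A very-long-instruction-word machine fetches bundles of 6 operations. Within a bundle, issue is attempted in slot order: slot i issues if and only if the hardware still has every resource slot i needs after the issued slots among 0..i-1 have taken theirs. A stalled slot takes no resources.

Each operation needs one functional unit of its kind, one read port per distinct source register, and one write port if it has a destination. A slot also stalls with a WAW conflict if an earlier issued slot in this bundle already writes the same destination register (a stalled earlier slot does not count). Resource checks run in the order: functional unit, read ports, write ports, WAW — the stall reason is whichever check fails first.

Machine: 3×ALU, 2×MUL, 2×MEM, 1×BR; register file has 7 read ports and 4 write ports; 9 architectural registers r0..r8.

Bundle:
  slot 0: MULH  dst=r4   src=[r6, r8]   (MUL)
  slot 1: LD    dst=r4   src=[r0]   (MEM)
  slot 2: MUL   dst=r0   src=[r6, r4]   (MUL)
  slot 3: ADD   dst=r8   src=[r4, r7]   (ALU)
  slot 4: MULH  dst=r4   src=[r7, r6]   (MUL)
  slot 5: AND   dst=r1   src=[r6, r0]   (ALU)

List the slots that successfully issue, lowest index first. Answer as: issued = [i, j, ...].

(0) want 1×MUL +2rd +1wr — yes → AL3|MU1|ME2|BR1|rd5|wr3
(1) want 1×MEM +1rd +1wr — WAW → AL3|MU1|ME2|BR1|rd5|wr3
(2) want 1×MUL +2rd +1wr — yes → AL3|MU0|ME2|BR1|rd3|wr2
(3) want 1×ALU +2rd +1wr — yes → AL2|MU0|ME2|BR1|rd1|wr1
(4) want 1×MUL +2rd +1wr — FU → AL2|MU0|ME2|BR1|rd1|wr1
(5) want 1×ALU +2rd +1wr — RD_PORT → AL2|MU0|ME2|BR1|rd1|wr1

issued = [0, 2, 3]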